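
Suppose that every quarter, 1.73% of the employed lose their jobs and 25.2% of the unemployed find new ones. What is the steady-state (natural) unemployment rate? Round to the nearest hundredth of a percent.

Steady-state unemployment rate ≈ 6.42%.

At steady state the flows balance: s·E = f·U, so U/(E+U) = s/(s+f).
u* = 1.73 / (1.73 + 25.2) = 1.73 / 26.93 = 6.42%.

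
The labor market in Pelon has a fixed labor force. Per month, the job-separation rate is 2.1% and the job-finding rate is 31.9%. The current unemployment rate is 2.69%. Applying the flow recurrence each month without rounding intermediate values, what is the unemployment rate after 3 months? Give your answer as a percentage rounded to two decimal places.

Unemployment rate after three months ≈ 5.17%.

With a fixed labor force, u_{t+1} = u_t + s·(1−u_t) − f·u_t = u_t·(1−s−f) + s.
Here 1−s−f = 0.660 and s = 0.021.
u_1 = 0.026900 × 0.660 + 0.021 = 0.038754.
u_2 = 0.038754 × 0.660 + 0.021 = 0.046578.
u_3 = 0.046578 × 0.660 + 0.021 = 0.051741.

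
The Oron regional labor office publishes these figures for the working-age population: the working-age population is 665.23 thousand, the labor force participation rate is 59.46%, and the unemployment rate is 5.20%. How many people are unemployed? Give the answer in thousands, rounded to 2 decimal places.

Labor force = 0.5946 × 665.23 = 395.55 thousand.
Unemployed = 0.0520 × 395.55 ≈ 20.57 thousand.

About 20.57 thousand are unemployed.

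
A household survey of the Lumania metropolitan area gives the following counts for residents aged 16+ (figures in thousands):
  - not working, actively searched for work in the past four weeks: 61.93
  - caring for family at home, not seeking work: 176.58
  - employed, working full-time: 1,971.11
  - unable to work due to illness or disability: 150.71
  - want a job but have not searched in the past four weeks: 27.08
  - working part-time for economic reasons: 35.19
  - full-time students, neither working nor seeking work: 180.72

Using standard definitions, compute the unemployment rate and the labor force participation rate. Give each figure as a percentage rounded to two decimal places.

Unemployment rate ≈ 2.99%; labor force participation rate ≈ 79.45%.

Employed = 1,971.11 + 35.19 = 2,006.30 thousand (anyone who worked, including part-time for economic reasons, counts as employed).
Unemployed = 61.93 thousand.
Labor force = 2,006.30 + 61.93 = 2,068.23 thousand.
Not in labor force = 176.58 + 150.71 + 27.08 + 180.72 = 535.09 thousand (those not working and not actively searching are outside the labor force — including those who want a job but have given up searching).
Civilian working-age population = 2,068.23 + 535.09 = 2,603.32 thousand.
Unemployment rate = 61.93 / 2,068.23 = 2.99%.
Labor force participation rate = 2,068.23 / 2,603.32 = 79.45%.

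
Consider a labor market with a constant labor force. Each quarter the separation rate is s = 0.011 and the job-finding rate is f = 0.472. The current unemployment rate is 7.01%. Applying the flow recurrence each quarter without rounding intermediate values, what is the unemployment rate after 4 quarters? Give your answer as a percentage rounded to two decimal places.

With a fixed labor force, u_{t+1} = u_t + s·(1−u_t) − f·u_t = u_t·(1−s−f) + s.
Here 1−s−f = 0.517 and s = 0.011.
u_1 = 0.070100 × 0.517 + 0.011 = 0.047242.
u_2 = 0.047242 × 0.517 + 0.011 = 0.035424.
u_3 = 0.035424 × 0.517 + 0.011 = 0.029314.
u_4 = 0.029314 × 0.517 + 0.011 = 0.026155.

Unemployment rate after four quarters ≈ 2.62%.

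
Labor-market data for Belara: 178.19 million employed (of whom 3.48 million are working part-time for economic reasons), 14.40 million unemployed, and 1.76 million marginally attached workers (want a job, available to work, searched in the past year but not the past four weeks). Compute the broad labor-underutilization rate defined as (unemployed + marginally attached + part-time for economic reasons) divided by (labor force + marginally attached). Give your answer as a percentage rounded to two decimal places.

Labor force = 178.19 + 14.40 = 192.59 million.
Numerator = 14.40 + 1.76 + 3.48 = 19.64 million.
Denominator = 192.59 + 1.76 = 194.35 million.
Broad rate = 19.64 / 194.35 = 10.11%.

Broad underutilization rate ≈ 10.11%.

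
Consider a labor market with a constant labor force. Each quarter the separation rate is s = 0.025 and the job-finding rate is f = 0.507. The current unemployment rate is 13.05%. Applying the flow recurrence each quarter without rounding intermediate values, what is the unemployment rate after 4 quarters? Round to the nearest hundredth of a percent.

With a fixed labor force, u_{t+1} = u_t + s·(1−u_t) − f·u_t = u_t·(1−s−f) + s.
Here 1−s−f = 0.468 and s = 0.025.
u_1 = 0.130500 × 0.468 + 0.025 = 0.086074.
u_2 = 0.086074 × 0.468 + 0.025 = 0.065283.
u_3 = 0.065283 × 0.468 + 0.025 = 0.055552.
u_4 = 0.055552 × 0.468 + 0.025 = 0.050998.

Unemployment rate after four quarters ≈ 5.10%.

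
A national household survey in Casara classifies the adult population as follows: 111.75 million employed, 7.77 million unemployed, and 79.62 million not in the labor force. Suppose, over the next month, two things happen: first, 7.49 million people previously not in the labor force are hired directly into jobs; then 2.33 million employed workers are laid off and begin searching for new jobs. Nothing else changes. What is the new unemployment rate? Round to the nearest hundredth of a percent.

Initially, labor force = 111.75 + 7.77 = 119.52 million, so u = 7.77/119.52 = 6.50%.
After the first change, employed and labor force both rise by 7.49; unemployed unchanged → E = 119.24, U = 7.77, labor force = 127.01 million.
After the second change, employed falls and unemployed rises by 2.33; labor force unchanged → E = 116.91, U = 10.10, labor force = 127.01 million.
New unemployment rate = 10.10 / 127.01 = 7.95%.

New unemployment rate ≈ 7.95%.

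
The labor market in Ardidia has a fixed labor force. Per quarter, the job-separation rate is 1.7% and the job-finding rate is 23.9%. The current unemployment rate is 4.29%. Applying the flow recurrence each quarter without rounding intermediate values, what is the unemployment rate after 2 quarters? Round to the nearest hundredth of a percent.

Unemployment rate after two quarters ≈ 5.34%.

With a fixed labor force, u_{t+1} = u_t + s·(1−u_t) − f·u_t = u_t·(1−s−f) + s.
Here 1−s−f = 0.744 and s = 0.017.
u_1 = 0.042900 × 0.744 + 0.017 = 0.048918.
u_2 = 0.048918 × 0.744 + 0.017 = 0.053395.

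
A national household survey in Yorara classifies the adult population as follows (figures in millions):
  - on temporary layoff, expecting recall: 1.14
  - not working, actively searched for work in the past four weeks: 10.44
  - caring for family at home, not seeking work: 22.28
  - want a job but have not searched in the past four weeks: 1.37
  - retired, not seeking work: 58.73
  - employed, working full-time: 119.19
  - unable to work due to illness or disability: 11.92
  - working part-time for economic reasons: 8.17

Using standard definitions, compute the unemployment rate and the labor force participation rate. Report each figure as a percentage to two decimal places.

Unemployment rate ≈ 8.33%; labor force participation rate ≈ 59.57%.

Employed = 119.19 + 8.17 = 127.36 million (anyone who worked, including part-time for economic reasons, counts as employed).
Unemployed = 1.14 + 10.44 = 11.58 million (jobless and actively searching, or on temporary layoff).
Labor force = 127.36 + 11.58 = 138.94 million.
Not in labor force = 22.28 + 1.37 + 58.73 + 11.92 = 94.30 million (those not working and not actively searching are outside the labor force — including those who want a job but have given up searching).
Civilian working-age population = 138.94 + 94.30 = 233.24 million.
Unemployment rate = 11.58 / 138.94 = 8.33%.
Labor force participation rate = 138.94 / 233.24 = 59.57%.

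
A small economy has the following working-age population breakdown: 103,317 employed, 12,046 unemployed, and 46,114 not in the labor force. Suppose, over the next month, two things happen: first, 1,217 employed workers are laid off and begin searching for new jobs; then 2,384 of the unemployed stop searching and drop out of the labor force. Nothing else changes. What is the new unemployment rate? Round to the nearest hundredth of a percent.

New unemployment rate ≈ 9.63%.

Initially, labor force = 103,317 + 12,046 = 115,363, so u = 12,046/115,363 = 10.44%.
After the first change, employed falls and unemployed rises by 1,217; labor force unchanged → E = 102,100, U = 13,263, labor force = 115,363.
After the second change, unemployed and labor force both fall by 2,384 → E = 102,100, U = 10,879, labor force = 112,979.
New unemployment rate = 10,879 / 112,979 = 9.63%.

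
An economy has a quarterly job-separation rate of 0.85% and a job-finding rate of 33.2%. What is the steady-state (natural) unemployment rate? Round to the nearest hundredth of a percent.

Steady-state unemployment rate ≈ 2.50%.

At steady state the flows balance: s·E = f·U, so U/(E+U) = s/(s+f).
u* = 0.85 / (0.85 + 33.2) = 0.85 / 34.05 = 2.50%.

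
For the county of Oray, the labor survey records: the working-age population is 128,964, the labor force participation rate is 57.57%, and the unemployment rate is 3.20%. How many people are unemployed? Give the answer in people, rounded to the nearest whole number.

Labor force = 0.5757 × 128,964 = 74,245.
Unemployed = 0.0320 × 74,245 ≈ 2,376.

About 2,376 are unemployed.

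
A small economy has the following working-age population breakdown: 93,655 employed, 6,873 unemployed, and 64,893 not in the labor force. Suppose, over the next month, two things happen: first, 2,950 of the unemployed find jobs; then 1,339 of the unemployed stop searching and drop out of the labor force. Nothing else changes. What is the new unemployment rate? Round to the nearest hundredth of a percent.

Initially, labor force = 93,655 + 6,873 = 100,528, so u = 6,873/100,528 = 6.84%.
After the first change, unemployed falls and employed rises by 2,950; labor force unchanged → E = 96,605, U = 3,923, labor force = 100,528.
After the second change, unemployed and labor force both fall by 1,339 → E = 96,605, U = 2,584, labor force = 99,189.
New unemployment rate = 2,584 / 99,189 = 2.61%.

New unemployment rate ≈ 2.61%.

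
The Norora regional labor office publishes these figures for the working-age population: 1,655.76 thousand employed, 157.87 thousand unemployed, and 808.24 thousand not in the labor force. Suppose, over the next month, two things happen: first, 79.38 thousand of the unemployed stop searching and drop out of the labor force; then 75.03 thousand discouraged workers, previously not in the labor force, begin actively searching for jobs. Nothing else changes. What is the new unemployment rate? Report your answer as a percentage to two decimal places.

Initially, labor force = 1,655.76 + 157.87 = 1,813.63 thousand, so u = 157.87/1,813.63 = 8.70%.
After the first change, unemployed and labor force both fall by 79.38 → E = 1,655.76, U = 78.49, labor force = 1,734.25 thousand.
After the second change, unemployed and labor force both rise by 75.03 → E = 1,655.76, U = 153.52, labor force = 1,809.28 thousand.
New unemployment rate = 153.52 / 1,809.28 = 8.49%.

New unemployment rate ≈ 8.49%.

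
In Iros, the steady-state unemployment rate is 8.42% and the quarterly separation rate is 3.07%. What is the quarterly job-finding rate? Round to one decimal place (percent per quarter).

From u* = s/(s+f): f = s·(1−u)/u.
f = 3.07 × (1 − 0.0842) / 0.0842 = 2.8115 / 0.0842 ≈ 33.4% per quarter.

Job-finding rate ≈ 33.4% per quarter.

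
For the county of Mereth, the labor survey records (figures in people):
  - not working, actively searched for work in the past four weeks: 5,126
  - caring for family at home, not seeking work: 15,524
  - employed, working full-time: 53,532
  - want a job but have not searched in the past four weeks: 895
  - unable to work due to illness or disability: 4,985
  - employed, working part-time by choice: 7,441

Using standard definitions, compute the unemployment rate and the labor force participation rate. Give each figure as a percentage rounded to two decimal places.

Employed = 53,532 + 7,441 = 60,973.
Unemployed = 5,126.
Labor force = 60,973 + 5,126 = 66,099.
Not in labor force = 15,524 + 895 + 4,985 = 21,404 (those not working and not actively searching are outside the labor force — including those who want a job but have given up searching).
Civilian working-age population = 66,099 + 21,404 = 87,503.
Unemployment rate = 5,126 / 66,099 = 7.76%.
Labor force participation rate = 66,099 / 87,503 = 75.54%.

Unemployment rate ≈ 7.76%; labor force participation rate ≈ 75.54%.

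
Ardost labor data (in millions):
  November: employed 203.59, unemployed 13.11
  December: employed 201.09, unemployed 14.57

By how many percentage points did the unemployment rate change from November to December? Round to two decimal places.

The unemployment rate changed by +0.71 percentage points.

November: labor force = 203.59 + 13.11 = 216.70; u = 13.11/216.70 = 6.05%.
December: labor force = 201.09 + 14.57 = 215.66; u = 14.57/215.66 = 6.76%.
Change = 6.76% − 6.05% = +0.71 pp.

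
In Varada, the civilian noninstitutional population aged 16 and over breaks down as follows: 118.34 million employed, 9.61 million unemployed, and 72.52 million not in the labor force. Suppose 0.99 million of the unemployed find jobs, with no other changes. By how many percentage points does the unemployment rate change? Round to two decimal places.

Initially, labor force = 118.34 + 9.61 = 127.95 million, so u = 9.61/127.95 = 7.51%.
After the change, unemployed falls and employed rises by 0.99; labor force unchanged → E = 119.33, U = 8.62, labor force = 127.95 million.
New unemployment rate = 8.62 / 127.95 = 6.74%.
Change = 6.74% − 7.51% = −0.77 percentage points.

The unemployment rate changes by −0.77 percentage points.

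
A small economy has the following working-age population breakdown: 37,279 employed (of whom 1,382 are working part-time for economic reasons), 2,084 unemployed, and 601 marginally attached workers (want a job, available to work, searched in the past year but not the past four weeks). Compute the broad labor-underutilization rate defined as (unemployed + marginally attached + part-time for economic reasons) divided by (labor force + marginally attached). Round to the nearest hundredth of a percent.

Broad underutilization rate ≈ 10.18%.

Labor force = 37,279 + 2,084 = 39,363.
Numerator = 2,084 + 601 + 1,382 = 4,067.
Denominator = 39,363 + 601 = 39,964.
Broad rate = 4,067 / 39,964 = 10.18%.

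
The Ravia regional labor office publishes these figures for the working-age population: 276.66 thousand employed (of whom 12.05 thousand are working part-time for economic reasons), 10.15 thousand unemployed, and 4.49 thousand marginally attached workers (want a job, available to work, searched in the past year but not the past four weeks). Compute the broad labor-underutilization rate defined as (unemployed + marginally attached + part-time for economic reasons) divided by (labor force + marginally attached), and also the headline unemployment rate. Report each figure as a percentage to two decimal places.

Broad underutilization rate ≈ 9.16%; headline unemployment rate ≈ 3.54%.

Labor force = 276.66 + 10.15 = 286.81 thousand.
Numerator = 10.15 + 4.49 + 12.05 = 26.69 thousand.
Denominator = 286.81 + 4.49 = 291.30 thousand.
Broad rate = 26.69 / 291.30 = 9.16%.
Headline unemployment rate = 10.15 / 286.81 = 3.54%.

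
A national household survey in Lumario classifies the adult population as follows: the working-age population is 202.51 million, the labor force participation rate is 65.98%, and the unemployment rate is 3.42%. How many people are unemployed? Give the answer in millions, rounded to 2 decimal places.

About 4.57 million are unemployed.

Labor force = 0.6598 × 202.51 = 133.62 million.
Unemployed = 0.0342 × 133.62 ≈ 4.57 million.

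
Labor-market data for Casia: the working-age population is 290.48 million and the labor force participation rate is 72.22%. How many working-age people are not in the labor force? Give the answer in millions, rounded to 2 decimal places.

Share not in the labor force = 1 − 0.7222 = 0.2778.
Not in labor force = 0.2778 × 290.48 ≈ 80.70 million.

About 80.70 million are not in the labor force.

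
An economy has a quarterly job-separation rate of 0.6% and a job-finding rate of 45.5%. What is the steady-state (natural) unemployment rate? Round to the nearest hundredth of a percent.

Steady-state unemployment rate ≈ 1.30%.

At steady state the flows balance: s·E = f·U, so U/(E+U) = s/(s+f).
u* = 0.6 / (0.6 + 45.5) = 0.6 / 46.10 = 1.30%.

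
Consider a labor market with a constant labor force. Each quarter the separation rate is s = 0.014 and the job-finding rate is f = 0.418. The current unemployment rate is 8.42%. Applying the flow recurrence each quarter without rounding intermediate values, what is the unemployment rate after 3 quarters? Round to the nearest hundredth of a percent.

With a fixed labor force, u_{t+1} = u_t + s·(1−u_t) − f·u_t = u_t·(1−s−f) + s.
Here 1−s−f = 0.568 and s = 0.014.
u_1 = 0.084200 × 0.568 + 0.014 = 0.061826.
u_2 = 0.061826 × 0.568 + 0.014 = 0.049117.
u_3 = 0.049117 × 0.568 + 0.014 = 0.041898.

Unemployment rate after three quarters ≈ 4.19%.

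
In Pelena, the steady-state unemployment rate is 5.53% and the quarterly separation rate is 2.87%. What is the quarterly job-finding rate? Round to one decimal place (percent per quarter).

From u* = s/(s+f): f = s·(1−u)/u.
f = 2.87 × (1 − 0.0553) / 0.0553 = 2.7113 / 0.0553 ≈ 49.0% per quarter.

Job-finding rate ≈ 49.0% per quarter.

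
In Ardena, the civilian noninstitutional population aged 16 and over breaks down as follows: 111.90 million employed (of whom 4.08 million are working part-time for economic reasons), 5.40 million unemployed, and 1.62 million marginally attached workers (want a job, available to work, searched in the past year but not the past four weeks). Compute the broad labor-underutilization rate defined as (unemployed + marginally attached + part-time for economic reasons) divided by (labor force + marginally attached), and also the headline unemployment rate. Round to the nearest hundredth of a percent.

Labor force = 111.90 + 5.40 = 117.30 million.
Numerator = 5.40 + 1.62 + 4.08 = 11.10 million.
Denominator = 117.30 + 1.62 = 118.92 million.
Broad rate = 11.10 / 118.92 = 9.33%.
Headline unemployment rate = 5.40 / 117.30 = 4.60%.

Broad underutilization rate ≈ 9.33%; headline unemployment rate ≈ 4.60%.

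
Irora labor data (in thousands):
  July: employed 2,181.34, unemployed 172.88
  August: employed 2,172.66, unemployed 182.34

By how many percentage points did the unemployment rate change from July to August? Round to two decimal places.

July: labor force = 2,181.34 + 172.88 = 2,354.22; u = 172.88/2,354.22 = 7.34%.
August: labor force = 2,172.66 + 182.34 = 2,355.00; u = 182.34/2,355.00 = 7.74%.
Change = 7.74% − 7.34% = +0.40 pp.

The unemployment rate changed by +0.40 percentage points.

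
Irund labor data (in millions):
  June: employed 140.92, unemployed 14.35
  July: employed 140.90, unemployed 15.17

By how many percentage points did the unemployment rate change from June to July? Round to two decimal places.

June: labor force = 140.92 + 14.35 = 155.27; u = 14.35/155.27 = 9.24%.
July: labor force = 140.90 + 15.17 = 156.07; u = 15.17/156.07 = 9.72%.
Change = 9.72% − 9.24% = +0.48 pp.

The unemployment rate changed by +0.48 percentage points.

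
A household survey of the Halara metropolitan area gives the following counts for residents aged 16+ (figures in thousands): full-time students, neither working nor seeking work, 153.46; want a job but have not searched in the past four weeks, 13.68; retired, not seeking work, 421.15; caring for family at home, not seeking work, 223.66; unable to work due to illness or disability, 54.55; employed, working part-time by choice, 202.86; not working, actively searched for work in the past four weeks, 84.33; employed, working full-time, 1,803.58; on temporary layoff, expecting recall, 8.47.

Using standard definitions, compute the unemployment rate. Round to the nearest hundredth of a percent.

Unemployment rate ≈ 4.42%.

Employed = 202.86 + 1,803.58 = 2,006.44 thousand.
Unemployed = 84.33 + 8.47 = 92.80 thousand (jobless and actively searching, or on temporary layoff).
Labor force = 2,006.44 + 92.80 = 2,099.24 thousand.
Unemployment rate = 92.80 / 2,099.24 = 4.42%.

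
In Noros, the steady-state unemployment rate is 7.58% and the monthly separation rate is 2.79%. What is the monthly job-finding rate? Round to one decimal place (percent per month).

From u* = s/(s+f): f = s·(1−u)/u.
f = 2.79 × (1 − 0.0758) / 0.0758 = 2.5785 / 0.0758 ≈ 34.0% per month.

Job-finding rate ≈ 34.0% per month.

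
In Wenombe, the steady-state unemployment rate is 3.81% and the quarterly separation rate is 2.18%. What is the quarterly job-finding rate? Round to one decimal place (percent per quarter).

Job-finding rate ≈ 55.0% per quarter.

From u* = s/(s+f): f = s·(1−u)/u.
f = 2.18 × (1 − 0.0381) / 0.0381 = 2.0969 / 0.0381 ≈ 55.0% per quarter.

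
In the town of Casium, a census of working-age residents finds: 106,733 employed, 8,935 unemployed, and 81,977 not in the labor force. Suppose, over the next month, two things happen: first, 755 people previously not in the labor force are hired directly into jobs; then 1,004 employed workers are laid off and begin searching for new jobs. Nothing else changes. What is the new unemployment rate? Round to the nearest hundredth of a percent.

New unemployment rate ≈ 8.54%.

Initially, labor force = 106,733 + 8,935 = 115,668, so u = 8,935/115,668 = 7.72%.
After the first change, employed and labor force both rise by 755; unemployed unchanged → E = 107,488, U = 8,935, labor force = 116,423.
After the second change, employed falls and unemployed rises by 1,004; labor force unchanged → E = 106,484, U = 9,939, labor force = 116,423.
New unemployment rate = 9,939 / 116,423 = 8.54%.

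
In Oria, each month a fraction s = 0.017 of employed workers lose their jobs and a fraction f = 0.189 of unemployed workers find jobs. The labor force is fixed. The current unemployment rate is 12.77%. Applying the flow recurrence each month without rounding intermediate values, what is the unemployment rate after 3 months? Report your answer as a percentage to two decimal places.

With a fixed labor force, u_{t+1} = u_t + s·(1−u_t) − f·u_t = u_t·(1−s−f) + s.
Here 1−s−f = 0.794 and s = 0.017.
u_1 = 0.127700 × 0.794 + 0.017 = 0.118394.
u_2 = 0.118394 × 0.794 + 0.017 = 0.111005.
u_3 = 0.111005 × 0.794 + 0.017 = 0.105138.

Unemployment rate after three months ≈ 10.51%.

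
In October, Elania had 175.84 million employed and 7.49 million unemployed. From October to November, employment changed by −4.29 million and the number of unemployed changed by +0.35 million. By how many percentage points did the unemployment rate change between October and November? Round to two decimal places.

October: labor force = 175.84 + 7.49 = 183.33; u = 7.49/183.33 = 4.09%.
November: labor force = 171.55 + 7.84 = 179.39; u = 7.84/179.39 = 4.37%.
Change = 4.37% − 4.09% = +0.28 pp.

The unemployment rate changed by +0.28 percentage points.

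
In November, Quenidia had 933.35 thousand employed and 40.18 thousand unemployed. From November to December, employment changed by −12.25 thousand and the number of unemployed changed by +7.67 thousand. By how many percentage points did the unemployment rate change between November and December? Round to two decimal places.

The unemployment rate changed by +0.81 percentage points.

November: labor force = 933.35 + 40.18 = 973.53; u = 40.18/973.53 = 4.13%.
December: labor force = 921.10 + 47.85 = 968.95; u = 47.85/968.95 = 4.94%.
Change = 4.94% − 4.13% = +0.81 pp.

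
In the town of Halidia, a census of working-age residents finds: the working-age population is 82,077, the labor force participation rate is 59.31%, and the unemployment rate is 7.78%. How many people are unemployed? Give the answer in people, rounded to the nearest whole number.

About 3,787 are unemployed.

Labor force = 0.5931 × 82,077 = 48,680.
Unemployed = 0.0778 × 48,680 ≈ 3,787.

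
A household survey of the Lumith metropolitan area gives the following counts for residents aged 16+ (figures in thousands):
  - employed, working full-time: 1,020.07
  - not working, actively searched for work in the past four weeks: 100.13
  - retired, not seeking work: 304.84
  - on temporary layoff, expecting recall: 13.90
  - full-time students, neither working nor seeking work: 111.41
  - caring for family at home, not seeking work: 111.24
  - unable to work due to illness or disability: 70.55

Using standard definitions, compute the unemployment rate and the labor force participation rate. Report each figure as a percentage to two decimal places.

Unemployment rate ≈ 10.05%; labor force participation rate ≈ 65.47%.

Employed = 1,020.07 thousand.
Unemployed = 100.13 + 13.90 = 114.03 thousand (jobless and actively searching, or on temporary layoff).
Labor force = 1,020.07 + 114.03 = 1,134.10 thousand.
Not in labor force = 304.84 + 111.41 + 111.24 + 70.55 = 598.04 thousand (those not working and not actively searching are outside the labor force).
Civilian working-age population = 1,134.10 + 598.04 = 1,732.14 thousand.
Unemployment rate = 114.03 / 1,134.10 = 10.05%.
Labor force participation rate = 1,134.10 / 1,732.14 = 65.47%.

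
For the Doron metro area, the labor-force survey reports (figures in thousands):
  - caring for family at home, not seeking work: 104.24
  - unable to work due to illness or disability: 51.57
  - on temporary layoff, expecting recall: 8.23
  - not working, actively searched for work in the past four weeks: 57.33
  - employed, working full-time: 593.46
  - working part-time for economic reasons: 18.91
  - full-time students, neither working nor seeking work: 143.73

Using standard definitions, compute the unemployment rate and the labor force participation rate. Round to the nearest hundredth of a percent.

Employed = 593.46 + 18.91 = 612.37 thousand (anyone who worked, including part-time for economic reasons, counts as employed).
Unemployed = 8.23 + 57.33 = 65.56 thousand (jobless and actively searching, or on temporary layoff).
Labor force = 612.37 + 65.56 = 677.93 thousand.
Not in labor force = 104.24 + 51.57 + 143.73 = 299.54 thousand (those not working and not actively searching are outside the labor force).
Civilian working-age population = 677.93 + 299.54 = 977.47 thousand.
Unemployment rate = 65.56 / 677.93 = 9.67%.
Labor force participation rate = 677.93 / 977.47 = 69.36%.

Unemployment rate ≈ 9.67%; labor force participation rate ≈ 69.36%.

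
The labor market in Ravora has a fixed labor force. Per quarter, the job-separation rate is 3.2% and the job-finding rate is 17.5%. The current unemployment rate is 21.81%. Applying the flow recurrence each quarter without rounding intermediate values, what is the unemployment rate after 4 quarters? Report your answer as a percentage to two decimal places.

With a fixed labor force, u_{t+1} = u_t + s·(1−u_t) − f·u_t = u_t·(1−s−f) + s.
Here 1−s−f = 0.793 and s = 0.032.
u_1 = 0.218100 × 0.793 + 0.032 = 0.204953.
u_2 = 0.204953 × 0.793 + 0.032 = 0.194528.
u_3 = 0.194528 × 0.793 + 0.032 = 0.186261.
u_4 = 0.186261 × 0.793 + 0.032 = 0.179705.

Unemployment rate after four quarters ≈ 17.97%.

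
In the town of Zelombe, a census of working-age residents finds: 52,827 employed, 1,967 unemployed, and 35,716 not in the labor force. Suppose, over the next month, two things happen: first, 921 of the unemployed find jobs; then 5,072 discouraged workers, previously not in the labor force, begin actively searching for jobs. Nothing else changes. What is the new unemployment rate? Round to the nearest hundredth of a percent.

New unemployment rate ≈ 10.22%.

Initially, labor force = 52,827 + 1,967 = 54,794, so u = 1,967/54,794 = 3.59%.
After the first change, unemployed falls and employed rises by 921; labor force unchanged → E = 53,748, U = 1,046, labor force = 54,794.
After the second change, unemployed and labor force both rise by 5,072 → E = 53,748, U = 6,118, labor force = 59,866.
New unemployment rate = 6,118 / 59,866 = 10.22%.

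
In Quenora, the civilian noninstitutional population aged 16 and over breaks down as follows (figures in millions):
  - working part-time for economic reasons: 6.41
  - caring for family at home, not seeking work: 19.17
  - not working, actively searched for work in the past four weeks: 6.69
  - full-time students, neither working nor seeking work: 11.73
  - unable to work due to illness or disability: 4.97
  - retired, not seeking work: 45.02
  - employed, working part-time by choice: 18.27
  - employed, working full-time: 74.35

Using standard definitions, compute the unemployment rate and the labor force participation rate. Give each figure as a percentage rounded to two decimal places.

Employed = 6.41 + 18.27 + 74.35 = 99.03 million (anyone who worked, including part-time for economic reasons, counts as employed).
Unemployed = 6.69 million.
Labor force = 99.03 + 6.69 = 105.72 million.
Not in labor force = 19.17 + 11.73 + 4.97 + 45.02 = 80.89 million (those not working and not actively searching are outside the labor force).
Civilian working-age population = 105.72 + 80.89 = 186.61 million.
Unemployment rate = 6.69 / 105.72 = 6.33%.
Labor force participation rate = 105.72 / 186.61 = 56.65%.

Unemployment rate ≈ 6.33%; labor force participation rate ≈ 56.65%.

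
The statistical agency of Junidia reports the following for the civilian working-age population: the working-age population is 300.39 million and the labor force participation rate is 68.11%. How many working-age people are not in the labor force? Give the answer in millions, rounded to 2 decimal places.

Share not in the labor force = 1 − 0.6811 = 0.3189.
Not in labor force = 0.3189 × 300.39 ≈ 95.79 million.

About 95.79 million are not in the labor force.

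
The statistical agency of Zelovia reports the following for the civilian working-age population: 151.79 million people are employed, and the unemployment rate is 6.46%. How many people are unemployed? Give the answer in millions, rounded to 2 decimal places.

Let U be the number unemployed. The labor force is E + U, and U/(E+U) = 0.0646.
So U = 0.0646 × 151.79 / (1 − 0.0646) = 9.8056 / 0.9354 ≈ 10.48 million.

About 10.48 million are unemployed.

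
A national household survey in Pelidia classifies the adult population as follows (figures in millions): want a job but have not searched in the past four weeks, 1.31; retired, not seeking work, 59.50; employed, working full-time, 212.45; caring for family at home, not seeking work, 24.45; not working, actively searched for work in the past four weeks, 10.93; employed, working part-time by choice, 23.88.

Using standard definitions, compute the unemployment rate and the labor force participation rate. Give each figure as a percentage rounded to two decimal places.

Unemployment rate ≈ 4.42%; labor force participation rate ≈ 74.36%.

Employed = 212.45 + 23.88 = 236.33 million.
Unemployed = 10.93 million.
Labor force = 236.33 + 10.93 = 247.26 million.
Not in labor force = 1.31 + 59.50 + 24.45 = 85.26 million (those not working and not actively searching are outside the labor force — including those who want a job but have given up searching).
Civilian working-age population = 247.26 + 85.26 = 332.52 million.
Unemployment rate = 10.93 / 247.26 = 4.42%.
Labor force participation rate = 247.26 / 332.52 = 74.36%.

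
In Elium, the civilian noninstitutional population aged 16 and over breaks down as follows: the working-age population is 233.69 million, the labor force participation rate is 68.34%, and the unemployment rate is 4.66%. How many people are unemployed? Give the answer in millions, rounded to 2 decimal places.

About 7.44 million are unemployed.

Labor force = 0.6834 × 233.69 = 159.70 million.
Unemployed = 0.0466 × 159.70 ≈ 7.44 million.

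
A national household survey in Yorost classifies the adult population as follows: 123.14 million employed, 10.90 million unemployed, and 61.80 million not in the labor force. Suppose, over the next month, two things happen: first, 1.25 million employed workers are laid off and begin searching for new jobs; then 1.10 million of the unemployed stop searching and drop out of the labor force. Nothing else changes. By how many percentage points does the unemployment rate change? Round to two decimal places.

The unemployment rate changes by +0.18 percentage points.

Initially, labor force = 123.14 + 10.90 = 134.04 million, so u = 10.90/134.04 = 8.13%.
After the first change, employed falls and unemployed rises by 1.25; labor force unchanged → E = 121.89, U = 12.15, labor force = 134.04 million.
After the second change, unemployed and labor force both fall by 1.10 → E = 121.89, U = 11.05, labor force = 132.94 million.
New unemployment rate = 11.05 / 132.94 = 8.31%.
Change = 8.31% − 8.13% = +0.18 percentage points.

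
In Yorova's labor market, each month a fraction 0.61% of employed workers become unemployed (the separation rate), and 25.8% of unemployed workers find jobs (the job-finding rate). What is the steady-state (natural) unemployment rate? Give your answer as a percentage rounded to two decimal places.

At steady state the flows balance: s·E = f·U, so U/(E+U) = s/(s+f).
u* = 0.61 / (0.61 + 25.8) = 0.61 / 26.41 = 2.31%.

Steady-state unemployment rate ≈ 2.31%.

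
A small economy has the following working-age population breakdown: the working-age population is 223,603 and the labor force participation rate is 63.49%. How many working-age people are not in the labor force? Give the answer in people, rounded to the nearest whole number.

Share not in the labor force = 1 − 0.6349 = 0.3651.
Not in labor force = 0.3651 × 223,603 ≈ 81,637.

About 81,637 are not in the labor force.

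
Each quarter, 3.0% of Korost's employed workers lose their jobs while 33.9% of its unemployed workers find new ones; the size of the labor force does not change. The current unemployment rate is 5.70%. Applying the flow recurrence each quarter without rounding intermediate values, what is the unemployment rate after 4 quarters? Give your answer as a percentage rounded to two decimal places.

Unemployment rate after four quarters ≈ 7.74%.

With a fixed labor force, u_{t+1} = u_t + s·(1−u_t) − f·u_t = u_t·(1−s−f) + s.
Here 1−s−f = 0.631 and s = 0.030.
u_1 = 0.057000 × 0.631 + 0.030 = 0.065967.
u_2 = 0.065967 × 0.631 + 0.030 = 0.071625.
u_3 = 0.071625 × 0.631 + 0.030 = 0.075195.
u_4 = 0.075195 × 0.631 + 0.030 = 0.077448.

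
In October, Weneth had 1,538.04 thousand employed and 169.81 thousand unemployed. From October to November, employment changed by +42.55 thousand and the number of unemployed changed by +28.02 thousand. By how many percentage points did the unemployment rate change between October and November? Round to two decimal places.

The unemployment rate changed by +1.18 percentage points.

October: labor force = 1,538.04 + 169.81 = 1,707.85; u = 169.81/1,707.85 = 9.94%.
November: labor force = 1,580.59 + 197.83 = 1,778.42; u = 197.83/1,778.42 = 11.12%.
Change = 11.12% − 9.94% = +1.18 pp.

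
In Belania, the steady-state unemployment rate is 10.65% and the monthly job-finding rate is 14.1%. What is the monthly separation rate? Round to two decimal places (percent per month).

Separation rate ≈ 1.68% per month.

From u* = s/(s+f): s = u·f/(1−u).
s = 0.1065 × 14.1 / (1 − 0.1065) = 1.5016 / 0.8935 ≈ 1.68% per month.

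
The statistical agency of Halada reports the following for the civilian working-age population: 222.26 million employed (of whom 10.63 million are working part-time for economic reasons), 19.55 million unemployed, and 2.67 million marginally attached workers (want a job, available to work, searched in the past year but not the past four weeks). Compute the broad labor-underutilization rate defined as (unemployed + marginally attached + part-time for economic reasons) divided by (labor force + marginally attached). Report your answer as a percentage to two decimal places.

Labor force = 222.26 + 19.55 = 241.81 million.
Numerator = 19.55 + 2.67 + 10.63 = 32.85 million.
Denominator = 241.81 + 2.67 = 244.48 million.
Broad rate = 32.85 / 244.48 = 13.44%.

Broad underutilization rate ≈ 13.44%.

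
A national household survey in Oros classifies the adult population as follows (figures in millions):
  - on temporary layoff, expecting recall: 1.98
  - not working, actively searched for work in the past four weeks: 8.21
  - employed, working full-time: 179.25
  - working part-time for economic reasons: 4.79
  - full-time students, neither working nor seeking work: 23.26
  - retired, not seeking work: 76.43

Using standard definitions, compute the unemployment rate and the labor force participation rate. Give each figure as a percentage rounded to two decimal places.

Unemployment rate ≈ 5.25%; labor force participation rate ≈ 66.08%.

Employed = 179.25 + 4.79 = 184.04 million (anyone who worked, including part-time for economic reasons, counts as employed).
Unemployed = 1.98 + 8.21 = 10.19 million (jobless and actively searching, or on temporary layoff).
Labor force = 184.04 + 10.19 = 194.23 million.
Not in labor force = 23.26 + 76.43 = 99.69 million (those not working and not actively searching are outside the labor force).
Civilian working-age population = 194.23 + 99.69 = 293.92 million.
Unemployment rate = 10.19 / 194.23 = 5.25%.
Labor force participation rate = 194.23 / 293.92 = 66.08%.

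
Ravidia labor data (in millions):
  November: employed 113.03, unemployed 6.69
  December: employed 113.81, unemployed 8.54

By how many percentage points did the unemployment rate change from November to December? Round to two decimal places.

November: labor force = 113.03 + 6.69 = 119.72; u = 6.69/119.72 = 5.59%.
December: labor force = 113.81 + 8.54 = 122.35; u = 8.54/122.35 = 6.98%.
Change = 6.98% − 5.59% = +1.39 pp.

The unemployment rate changed by +1.39 percentage points.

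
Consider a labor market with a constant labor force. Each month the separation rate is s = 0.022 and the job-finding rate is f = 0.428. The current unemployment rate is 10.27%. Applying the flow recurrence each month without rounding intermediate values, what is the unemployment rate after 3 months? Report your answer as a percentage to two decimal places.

Unemployment rate after three months ≈ 5.78%.

With a fixed labor force, u_{t+1} = u_t + s·(1−u_t) − f·u_t = u_t·(1−s−f) + s.
Here 1−s−f = 0.550 and s = 0.022.
u_1 = 0.102700 × 0.550 + 0.022 = 0.078485.
u_2 = 0.078485 × 0.550 + 0.022 = 0.065167.
u_3 = 0.065167 × 0.550 + 0.022 = 0.057842.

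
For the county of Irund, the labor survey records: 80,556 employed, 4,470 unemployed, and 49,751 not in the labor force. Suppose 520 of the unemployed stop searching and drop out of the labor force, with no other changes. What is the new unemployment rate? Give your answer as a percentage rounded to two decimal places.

New unemployment rate ≈ 4.67%.

Initially, labor force = 80,556 + 4,470 = 85,026, so u = 4,470/85,026 = 5.26%.
After the change, unemployed and labor force both fall by 520 → E = 80,556, U = 3,950, labor force = 84,506.
New unemployment rate = 3,950 / 84,506 = 4.67%.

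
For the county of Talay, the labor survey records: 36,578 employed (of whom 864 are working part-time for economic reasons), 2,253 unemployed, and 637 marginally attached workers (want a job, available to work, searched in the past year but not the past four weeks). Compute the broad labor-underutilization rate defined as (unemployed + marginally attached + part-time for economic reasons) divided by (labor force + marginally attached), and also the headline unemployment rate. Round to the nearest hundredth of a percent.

Labor force = 36,578 + 2,253 = 38,831.
Numerator = 2,253 + 637 + 864 = 3,754.
Denominator = 38,831 + 637 = 39,468.
Broad rate = 3,754 / 39,468 = 9.51%.
Headline unemployment rate = 2,253 / 38,831 = 5.80%.

Broad underutilization rate ≈ 9.51%; headline unemployment rate ≈ 5.80%.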